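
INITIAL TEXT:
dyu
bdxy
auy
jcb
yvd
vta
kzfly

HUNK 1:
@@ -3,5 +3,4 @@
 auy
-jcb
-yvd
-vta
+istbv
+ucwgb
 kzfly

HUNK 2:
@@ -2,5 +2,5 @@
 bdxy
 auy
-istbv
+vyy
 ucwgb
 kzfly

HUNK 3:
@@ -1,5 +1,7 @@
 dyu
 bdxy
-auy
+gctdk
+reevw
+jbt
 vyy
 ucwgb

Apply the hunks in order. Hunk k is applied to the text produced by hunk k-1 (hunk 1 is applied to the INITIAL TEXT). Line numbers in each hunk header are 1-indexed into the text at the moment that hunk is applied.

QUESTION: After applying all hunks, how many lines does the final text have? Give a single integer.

Answer: 8

Derivation:
Hunk 1: at line 3 remove [jcb,yvd,vta] add [istbv,ucwgb] -> 6 lines: dyu bdxy auy istbv ucwgb kzfly
Hunk 2: at line 2 remove [istbv] add [vyy] -> 6 lines: dyu bdxy auy vyy ucwgb kzfly
Hunk 3: at line 1 remove [auy] add [gctdk,reevw,jbt] -> 8 lines: dyu bdxy gctdk reevw jbt vyy ucwgb kzfly
Final line count: 8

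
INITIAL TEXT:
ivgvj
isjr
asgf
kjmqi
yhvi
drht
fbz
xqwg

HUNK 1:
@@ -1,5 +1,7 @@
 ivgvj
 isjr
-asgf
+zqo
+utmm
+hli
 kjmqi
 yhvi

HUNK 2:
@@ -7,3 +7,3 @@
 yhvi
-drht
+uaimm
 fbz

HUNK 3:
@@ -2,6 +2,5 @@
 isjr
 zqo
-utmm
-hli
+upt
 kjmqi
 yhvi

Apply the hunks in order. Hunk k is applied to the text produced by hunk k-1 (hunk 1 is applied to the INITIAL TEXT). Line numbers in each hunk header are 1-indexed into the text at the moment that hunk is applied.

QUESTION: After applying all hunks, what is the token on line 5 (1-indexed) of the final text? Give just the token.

Answer: kjmqi

Derivation:
Hunk 1: at line 1 remove [asgf] add [zqo,utmm,hli] -> 10 lines: ivgvj isjr zqo utmm hli kjmqi yhvi drht fbz xqwg
Hunk 2: at line 7 remove [drht] add [uaimm] -> 10 lines: ivgvj isjr zqo utmm hli kjmqi yhvi uaimm fbz xqwg
Hunk 3: at line 2 remove [utmm,hli] add [upt] -> 9 lines: ivgvj isjr zqo upt kjmqi yhvi uaimm fbz xqwg
Final line 5: kjmqi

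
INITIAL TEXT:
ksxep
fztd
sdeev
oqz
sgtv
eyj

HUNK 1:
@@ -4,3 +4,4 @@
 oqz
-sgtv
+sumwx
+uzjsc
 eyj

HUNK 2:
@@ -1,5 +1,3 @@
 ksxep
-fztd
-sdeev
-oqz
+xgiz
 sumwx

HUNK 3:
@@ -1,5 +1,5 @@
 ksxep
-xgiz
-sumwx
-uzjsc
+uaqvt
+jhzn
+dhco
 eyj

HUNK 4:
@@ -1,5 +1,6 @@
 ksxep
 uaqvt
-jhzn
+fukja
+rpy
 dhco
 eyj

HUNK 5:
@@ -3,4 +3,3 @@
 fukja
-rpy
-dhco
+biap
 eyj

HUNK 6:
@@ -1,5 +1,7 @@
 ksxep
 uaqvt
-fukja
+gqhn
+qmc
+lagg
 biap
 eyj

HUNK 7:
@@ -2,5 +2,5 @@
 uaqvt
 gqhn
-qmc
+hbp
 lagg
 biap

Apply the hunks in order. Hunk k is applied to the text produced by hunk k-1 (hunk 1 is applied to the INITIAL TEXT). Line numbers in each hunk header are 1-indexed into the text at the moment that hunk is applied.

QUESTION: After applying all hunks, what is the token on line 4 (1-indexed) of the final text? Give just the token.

Hunk 1: at line 4 remove [sgtv] add [sumwx,uzjsc] -> 7 lines: ksxep fztd sdeev oqz sumwx uzjsc eyj
Hunk 2: at line 1 remove [fztd,sdeev,oqz] add [xgiz] -> 5 lines: ksxep xgiz sumwx uzjsc eyj
Hunk 3: at line 1 remove [xgiz,sumwx,uzjsc] add [uaqvt,jhzn,dhco] -> 5 lines: ksxep uaqvt jhzn dhco eyj
Hunk 4: at line 1 remove [jhzn] add [fukja,rpy] -> 6 lines: ksxep uaqvt fukja rpy dhco eyj
Hunk 5: at line 3 remove [rpy,dhco] add [biap] -> 5 lines: ksxep uaqvt fukja biap eyj
Hunk 6: at line 1 remove [fukja] add [gqhn,qmc,lagg] -> 7 lines: ksxep uaqvt gqhn qmc lagg biap eyj
Hunk 7: at line 2 remove [qmc] add [hbp] -> 7 lines: ksxep uaqvt gqhn hbp lagg biap eyj
Final line 4: hbp

Answer: hbp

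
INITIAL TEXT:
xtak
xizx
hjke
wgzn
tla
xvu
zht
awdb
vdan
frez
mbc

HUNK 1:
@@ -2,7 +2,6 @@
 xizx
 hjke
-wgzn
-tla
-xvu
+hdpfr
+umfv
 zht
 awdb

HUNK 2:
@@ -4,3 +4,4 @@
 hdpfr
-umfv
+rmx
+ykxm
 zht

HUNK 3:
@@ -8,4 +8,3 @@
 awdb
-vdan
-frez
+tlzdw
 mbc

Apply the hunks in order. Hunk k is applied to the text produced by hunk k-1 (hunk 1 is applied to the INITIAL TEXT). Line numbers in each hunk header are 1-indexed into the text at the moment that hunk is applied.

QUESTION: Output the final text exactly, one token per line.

Hunk 1: at line 2 remove [wgzn,tla,xvu] add [hdpfr,umfv] -> 10 lines: xtak xizx hjke hdpfr umfv zht awdb vdan frez mbc
Hunk 2: at line 4 remove [umfv] add [rmx,ykxm] -> 11 lines: xtak xizx hjke hdpfr rmx ykxm zht awdb vdan frez mbc
Hunk 3: at line 8 remove [vdan,frez] add [tlzdw] -> 10 lines: xtak xizx hjke hdpfr rmx ykxm zht awdb tlzdw mbc

Answer: xtak
xizx
hjke
hdpfr
rmx
ykxm
zht
awdb
tlzdw
mbc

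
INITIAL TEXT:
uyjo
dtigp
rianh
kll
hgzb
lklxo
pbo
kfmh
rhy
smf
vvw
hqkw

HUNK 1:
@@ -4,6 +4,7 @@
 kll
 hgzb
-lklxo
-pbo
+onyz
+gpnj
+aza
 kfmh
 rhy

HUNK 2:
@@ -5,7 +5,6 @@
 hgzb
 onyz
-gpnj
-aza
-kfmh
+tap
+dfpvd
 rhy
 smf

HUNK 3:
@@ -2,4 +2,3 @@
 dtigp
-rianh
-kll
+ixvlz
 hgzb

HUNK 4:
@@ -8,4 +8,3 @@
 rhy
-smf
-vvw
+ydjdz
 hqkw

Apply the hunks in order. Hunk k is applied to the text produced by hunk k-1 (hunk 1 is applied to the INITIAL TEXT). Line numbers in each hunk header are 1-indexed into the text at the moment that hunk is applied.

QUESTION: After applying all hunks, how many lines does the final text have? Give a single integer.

Answer: 10

Derivation:
Hunk 1: at line 4 remove [lklxo,pbo] add [onyz,gpnj,aza] -> 13 lines: uyjo dtigp rianh kll hgzb onyz gpnj aza kfmh rhy smf vvw hqkw
Hunk 2: at line 5 remove [gpnj,aza,kfmh] add [tap,dfpvd] -> 12 lines: uyjo dtigp rianh kll hgzb onyz tap dfpvd rhy smf vvw hqkw
Hunk 3: at line 2 remove [rianh,kll] add [ixvlz] -> 11 lines: uyjo dtigp ixvlz hgzb onyz tap dfpvd rhy smf vvw hqkw
Hunk 4: at line 8 remove [smf,vvw] add [ydjdz] -> 10 lines: uyjo dtigp ixvlz hgzb onyz tap dfpvd rhy ydjdz hqkw
Final line count: 10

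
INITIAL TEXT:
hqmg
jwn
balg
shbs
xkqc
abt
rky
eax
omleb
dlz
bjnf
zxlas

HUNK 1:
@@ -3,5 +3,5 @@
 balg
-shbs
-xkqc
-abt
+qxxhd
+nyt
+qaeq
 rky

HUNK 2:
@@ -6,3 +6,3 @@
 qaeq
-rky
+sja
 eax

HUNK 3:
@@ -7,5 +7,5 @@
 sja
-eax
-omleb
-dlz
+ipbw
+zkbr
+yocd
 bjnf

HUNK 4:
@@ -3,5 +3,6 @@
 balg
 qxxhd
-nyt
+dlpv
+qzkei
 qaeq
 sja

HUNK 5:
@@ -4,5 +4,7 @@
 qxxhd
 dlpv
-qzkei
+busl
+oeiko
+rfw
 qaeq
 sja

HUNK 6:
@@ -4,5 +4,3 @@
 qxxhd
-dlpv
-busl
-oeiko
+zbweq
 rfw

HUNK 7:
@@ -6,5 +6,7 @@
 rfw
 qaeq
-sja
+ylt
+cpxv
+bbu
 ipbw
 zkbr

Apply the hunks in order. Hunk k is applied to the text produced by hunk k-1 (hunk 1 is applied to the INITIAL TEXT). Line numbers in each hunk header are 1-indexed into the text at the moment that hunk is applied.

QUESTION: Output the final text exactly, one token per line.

Answer: hqmg
jwn
balg
qxxhd
zbweq
rfw
qaeq
ylt
cpxv
bbu
ipbw
zkbr
yocd
bjnf
zxlas

Derivation:
Hunk 1: at line 3 remove [shbs,xkqc,abt] add [qxxhd,nyt,qaeq] -> 12 lines: hqmg jwn balg qxxhd nyt qaeq rky eax omleb dlz bjnf zxlas
Hunk 2: at line 6 remove [rky] add [sja] -> 12 lines: hqmg jwn balg qxxhd nyt qaeq sja eax omleb dlz bjnf zxlas
Hunk 3: at line 7 remove [eax,omleb,dlz] add [ipbw,zkbr,yocd] -> 12 lines: hqmg jwn balg qxxhd nyt qaeq sja ipbw zkbr yocd bjnf zxlas
Hunk 4: at line 3 remove [nyt] add [dlpv,qzkei] -> 13 lines: hqmg jwn balg qxxhd dlpv qzkei qaeq sja ipbw zkbr yocd bjnf zxlas
Hunk 5: at line 4 remove [qzkei] add [busl,oeiko,rfw] -> 15 lines: hqmg jwn balg qxxhd dlpv busl oeiko rfw qaeq sja ipbw zkbr yocd bjnf zxlas
Hunk 6: at line 4 remove [dlpv,busl,oeiko] add [zbweq] -> 13 lines: hqmg jwn balg qxxhd zbweq rfw qaeq sja ipbw zkbr yocd bjnf zxlas
Hunk 7: at line 6 remove [sja] add [ylt,cpxv,bbu] -> 15 lines: hqmg jwn balg qxxhd zbweq rfw qaeq ylt cpxv bbu ipbw zkbr yocd bjnf zxlas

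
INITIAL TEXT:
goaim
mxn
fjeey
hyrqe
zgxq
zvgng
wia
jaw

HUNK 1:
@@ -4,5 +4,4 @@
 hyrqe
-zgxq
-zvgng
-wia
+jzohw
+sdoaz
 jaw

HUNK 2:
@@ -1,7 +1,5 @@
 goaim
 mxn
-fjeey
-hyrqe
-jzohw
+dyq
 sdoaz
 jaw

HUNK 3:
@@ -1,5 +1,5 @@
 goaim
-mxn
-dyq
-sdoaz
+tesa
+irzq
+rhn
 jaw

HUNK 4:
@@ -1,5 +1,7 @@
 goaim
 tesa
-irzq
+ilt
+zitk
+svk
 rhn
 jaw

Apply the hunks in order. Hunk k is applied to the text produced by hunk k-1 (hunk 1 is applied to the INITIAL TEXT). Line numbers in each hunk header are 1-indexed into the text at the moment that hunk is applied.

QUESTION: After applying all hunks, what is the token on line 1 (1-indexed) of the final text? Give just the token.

Answer: goaim

Derivation:
Hunk 1: at line 4 remove [zgxq,zvgng,wia] add [jzohw,sdoaz] -> 7 lines: goaim mxn fjeey hyrqe jzohw sdoaz jaw
Hunk 2: at line 1 remove [fjeey,hyrqe,jzohw] add [dyq] -> 5 lines: goaim mxn dyq sdoaz jaw
Hunk 3: at line 1 remove [mxn,dyq,sdoaz] add [tesa,irzq,rhn] -> 5 lines: goaim tesa irzq rhn jaw
Hunk 4: at line 1 remove [irzq] add [ilt,zitk,svk] -> 7 lines: goaim tesa ilt zitk svk rhn jaw
Final line 1: goaim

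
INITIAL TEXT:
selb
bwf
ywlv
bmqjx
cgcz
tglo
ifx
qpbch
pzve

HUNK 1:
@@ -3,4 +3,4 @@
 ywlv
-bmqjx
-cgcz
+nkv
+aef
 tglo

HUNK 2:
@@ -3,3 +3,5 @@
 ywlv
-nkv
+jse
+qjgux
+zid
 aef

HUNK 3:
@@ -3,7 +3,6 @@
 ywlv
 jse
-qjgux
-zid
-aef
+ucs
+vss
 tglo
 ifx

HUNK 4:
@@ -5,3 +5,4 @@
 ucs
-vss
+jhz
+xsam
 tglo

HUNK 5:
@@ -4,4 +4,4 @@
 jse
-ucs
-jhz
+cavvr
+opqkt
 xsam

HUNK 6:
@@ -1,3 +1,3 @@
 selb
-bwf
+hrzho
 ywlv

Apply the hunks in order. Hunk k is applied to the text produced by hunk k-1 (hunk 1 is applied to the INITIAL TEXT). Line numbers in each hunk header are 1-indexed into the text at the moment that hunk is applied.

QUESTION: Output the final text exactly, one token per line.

Answer: selb
hrzho
ywlv
jse
cavvr
opqkt
xsam
tglo
ifx
qpbch
pzve

Derivation:
Hunk 1: at line 3 remove [bmqjx,cgcz] add [nkv,aef] -> 9 lines: selb bwf ywlv nkv aef tglo ifx qpbch pzve
Hunk 2: at line 3 remove [nkv] add [jse,qjgux,zid] -> 11 lines: selb bwf ywlv jse qjgux zid aef tglo ifx qpbch pzve
Hunk 3: at line 3 remove [qjgux,zid,aef] add [ucs,vss] -> 10 lines: selb bwf ywlv jse ucs vss tglo ifx qpbch pzve
Hunk 4: at line 5 remove [vss] add [jhz,xsam] -> 11 lines: selb bwf ywlv jse ucs jhz xsam tglo ifx qpbch pzve
Hunk 5: at line 4 remove [ucs,jhz] add [cavvr,opqkt] -> 11 lines: selb bwf ywlv jse cavvr opqkt xsam tglo ifx qpbch pzve
Hunk 6: at line 1 remove [bwf] add [hrzho] -> 11 lines: selb hrzho ywlv jse cavvr opqkt xsam tglo ifx qpbch pzve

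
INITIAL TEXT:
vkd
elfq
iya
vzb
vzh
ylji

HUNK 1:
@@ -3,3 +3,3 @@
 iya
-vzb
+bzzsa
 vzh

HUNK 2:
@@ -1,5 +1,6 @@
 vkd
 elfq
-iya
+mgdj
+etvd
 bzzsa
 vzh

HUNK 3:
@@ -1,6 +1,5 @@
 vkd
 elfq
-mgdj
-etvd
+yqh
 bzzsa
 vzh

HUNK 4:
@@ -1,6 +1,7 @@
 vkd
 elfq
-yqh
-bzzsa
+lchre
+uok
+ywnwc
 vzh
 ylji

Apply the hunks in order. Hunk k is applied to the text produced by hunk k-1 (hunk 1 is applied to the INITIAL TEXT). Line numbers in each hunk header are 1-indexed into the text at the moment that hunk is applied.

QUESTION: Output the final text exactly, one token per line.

Hunk 1: at line 3 remove [vzb] add [bzzsa] -> 6 lines: vkd elfq iya bzzsa vzh ylji
Hunk 2: at line 1 remove [iya] add [mgdj,etvd] -> 7 lines: vkd elfq mgdj etvd bzzsa vzh ylji
Hunk 3: at line 1 remove [mgdj,etvd] add [yqh] -> 6 lines: vkd elfq yqh bzzsa vzh ylji
Hunk 4: at line 1 remove [yqh,bzzsa] add [lchre,uok,ywnwc] -> 7 lines: vkd elfq lchre uok ywnwc vzh ylji

Answer: vkd
elfq
lchre
uok
ywnwc
vzh
ylji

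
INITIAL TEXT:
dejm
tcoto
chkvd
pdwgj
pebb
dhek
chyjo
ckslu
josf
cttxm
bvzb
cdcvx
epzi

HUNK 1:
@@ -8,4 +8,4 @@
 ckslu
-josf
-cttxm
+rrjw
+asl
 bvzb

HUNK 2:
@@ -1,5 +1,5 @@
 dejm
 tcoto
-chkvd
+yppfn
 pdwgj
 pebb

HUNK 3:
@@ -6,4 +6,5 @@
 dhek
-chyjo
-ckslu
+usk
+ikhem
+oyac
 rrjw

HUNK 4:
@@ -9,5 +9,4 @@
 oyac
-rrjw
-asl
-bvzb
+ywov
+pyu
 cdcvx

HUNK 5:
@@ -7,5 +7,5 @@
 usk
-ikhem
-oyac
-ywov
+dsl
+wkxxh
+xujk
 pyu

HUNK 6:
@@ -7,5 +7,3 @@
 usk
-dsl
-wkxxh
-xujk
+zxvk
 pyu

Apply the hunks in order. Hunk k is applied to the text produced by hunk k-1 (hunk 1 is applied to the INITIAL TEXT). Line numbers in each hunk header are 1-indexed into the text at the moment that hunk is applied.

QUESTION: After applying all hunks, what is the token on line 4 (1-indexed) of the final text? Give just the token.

Answer: pdwgj

Derivation:
Hunk 1: at line 8 remove [josf,cttxm] add [rrjw,asl] -> 13 lines: dejm tcoto chkvd pdwgj pebb dhek chyjo ckslu rrjw asl bvzb cdcvx epzi
Hunk 2: at line 1 remove [chkvd] add [yppfn] -> 13 lines: dejm tcoto yppfn pdwgj pebb dhek chyjo ckslu rrjw asl bvzb cdcvx epzi
Hunk 3: at line 6 remove [chyjo,ckslu] add [usk,ikhem,oyac] -> 14 lines: dejm tcoto yppfn pdwgj pebb dhek usk ikhem oyac rrjw asl bvzb cdcvx epzi
Hunk 4: at line 9 remove [rrjw,asl,bvzb] add [ywov,pyu] -> 13 lines: dejm tcoto yppfn pdwgj pebb dhek usk ikhem oyac ywov pyu cdcvx epzi
Hunk 5: at line 7 remove [ikhem,oyac,ywov] add [dsl,wkxxh,xujk] -> 13 lines: dejm tcoto yppfn pdwgj pebb dhek usk dsl wkxxh xujk pyu cdcvx epzi
Hunk 6: at line 7 remove [dsl,wkxxh,xujk] add [zxvk] -> 11 lines: dejm tcoto yppfn pdwgj pebb dhek usk zxvk pyu cdcvx epzi
Final line 4: pdwgj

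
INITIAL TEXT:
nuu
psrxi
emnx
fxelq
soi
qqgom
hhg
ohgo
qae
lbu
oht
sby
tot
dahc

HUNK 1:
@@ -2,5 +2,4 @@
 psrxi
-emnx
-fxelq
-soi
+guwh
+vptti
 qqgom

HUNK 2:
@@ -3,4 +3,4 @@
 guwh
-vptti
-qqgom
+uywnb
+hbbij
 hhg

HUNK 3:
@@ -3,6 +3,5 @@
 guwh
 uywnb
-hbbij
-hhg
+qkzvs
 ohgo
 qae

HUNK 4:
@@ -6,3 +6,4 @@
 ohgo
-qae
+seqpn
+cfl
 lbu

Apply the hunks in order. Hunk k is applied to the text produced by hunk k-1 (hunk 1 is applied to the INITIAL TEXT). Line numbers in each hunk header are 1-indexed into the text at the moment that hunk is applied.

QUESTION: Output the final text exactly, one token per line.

Hunk 1: at line 2 remove [emnx,fxelq,soi] add [guwh,vptti] -> 13 lines: nuu psrxi guwh vptti qqgom hhg ohgo qae lbu oht sby tot dahc
Hunk 2: at line 3 remove [vptti,qqgom] add [uywnb,hbbij] -> 13 lines: nuu psrxi guwh uywnb hbbij hhg ohgo qae lbu oht sby tot dahc
Hunk 3: at line 3 remove [hbbij,hhg] add [qkzvs] -> 12 lines: nuu psrxi guwh uywnb qkzvs ohgo qae lbu oht sby tot dahc
Hunk 4: at line 6 remove [qae] add [seqpn,cfl] -> 13 lines: nuu psrxi guwh uywnb qkzvs ohgo seqpn cfl lbu oht sby tot dahc

Answer: nuu
psrxi
guwh
uywnb
qkzvs
ohgo
seqpn
cfl
lbu
oht
sby
tot
dahc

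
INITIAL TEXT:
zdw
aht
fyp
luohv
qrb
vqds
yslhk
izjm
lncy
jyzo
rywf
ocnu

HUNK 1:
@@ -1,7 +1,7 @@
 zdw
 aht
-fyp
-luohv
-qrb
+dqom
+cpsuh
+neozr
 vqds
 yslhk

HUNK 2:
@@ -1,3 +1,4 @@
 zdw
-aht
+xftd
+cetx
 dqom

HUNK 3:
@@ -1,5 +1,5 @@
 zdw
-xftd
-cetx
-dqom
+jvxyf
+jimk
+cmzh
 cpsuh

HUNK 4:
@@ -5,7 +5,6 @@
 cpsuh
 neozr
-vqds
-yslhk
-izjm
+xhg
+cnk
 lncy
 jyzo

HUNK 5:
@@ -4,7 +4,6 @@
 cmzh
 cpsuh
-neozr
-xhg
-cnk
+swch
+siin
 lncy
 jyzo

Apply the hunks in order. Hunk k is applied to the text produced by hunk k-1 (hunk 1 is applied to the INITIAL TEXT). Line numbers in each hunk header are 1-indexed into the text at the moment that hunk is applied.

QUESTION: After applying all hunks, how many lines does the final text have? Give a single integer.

Answer: 11

Derivation:
Hunk 1: at line 1 remove [fyp,luohv,qrb] add [dqom,cpsuh,neozr] -> 12 lines: zdw aht dqom cpsuh neozr vqds yslhk izjm lncy jyzo rywf ocnu
Hunk 2: at line 1 remove [aht] add [xftd,cetx] -> 13 lines: zdw xftd cetx dqom cpsuh neozr vqds yslhk izjm lncy jyzo rywf ocnu
Hunk 3: at line 1 remove [xftd,cetx,dqom] add [jvxyf,jimk,cmzh] -> 13 lines: zdw jvxyf jimk cmzh cpsuh neozr vqds yslhk izjm lncy jyzo rywf ocnu
Hunk 4: at line 5 remove [vqds,yslhk,izjm] add [xhg,cnk] -> 12 lines: zdw jvxyf jimk cmzh cpsuh neozr xhg cnk lncy jyzo rywf ocnu
Hunk 5: at line 4 remove [neozr,xhg,cnk] add [swch,siin] -> 11 lines: zdw jvxyf jimk cmzh cpsuh swch siin lncy jyzo rywf ocnu
Final line count: 11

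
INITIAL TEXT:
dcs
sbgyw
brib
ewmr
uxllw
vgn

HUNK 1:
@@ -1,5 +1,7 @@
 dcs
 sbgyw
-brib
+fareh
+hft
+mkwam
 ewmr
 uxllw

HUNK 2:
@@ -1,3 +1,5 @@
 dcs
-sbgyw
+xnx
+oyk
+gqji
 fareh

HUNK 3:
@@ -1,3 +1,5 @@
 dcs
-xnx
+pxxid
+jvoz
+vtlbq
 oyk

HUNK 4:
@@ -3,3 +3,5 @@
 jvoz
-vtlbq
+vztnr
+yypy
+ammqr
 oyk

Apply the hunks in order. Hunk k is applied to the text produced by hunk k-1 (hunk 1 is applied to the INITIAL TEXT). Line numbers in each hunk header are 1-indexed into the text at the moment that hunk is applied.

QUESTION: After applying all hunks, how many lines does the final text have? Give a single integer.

Answer: 14

Derivation:
Hunk 1: at line 1 remove [brib] add [fareh,hft,mkwam] -> 8 lines: dcs sbgyw fareh hft mkwam ewmr uxllw vgn
Hunk 2: at line 1 remove [sbgyw] add [xnx,oyk,gqji] -> 10 lines: dcs xnx oyk gqji fareh hft mkwam ewmr uxllw vgn
Hunk 3: at line 1 remove [xnx] add [pxxid,jvoz,vtlbq] -> 12 lines: dcs pxxid jvoz vtlbq oyk gqji fareh hft mkwam ewmr uxllw vgn
Hunk 4: at line 3 remove [vtlbq] add [vztnr,yypy,ammqr] -> 14 lines: dcs pxxid jvoz vztnr yypy ammqr oyk gqji fareh hft mkwam ewmr uxllw vgn
Final line count: 14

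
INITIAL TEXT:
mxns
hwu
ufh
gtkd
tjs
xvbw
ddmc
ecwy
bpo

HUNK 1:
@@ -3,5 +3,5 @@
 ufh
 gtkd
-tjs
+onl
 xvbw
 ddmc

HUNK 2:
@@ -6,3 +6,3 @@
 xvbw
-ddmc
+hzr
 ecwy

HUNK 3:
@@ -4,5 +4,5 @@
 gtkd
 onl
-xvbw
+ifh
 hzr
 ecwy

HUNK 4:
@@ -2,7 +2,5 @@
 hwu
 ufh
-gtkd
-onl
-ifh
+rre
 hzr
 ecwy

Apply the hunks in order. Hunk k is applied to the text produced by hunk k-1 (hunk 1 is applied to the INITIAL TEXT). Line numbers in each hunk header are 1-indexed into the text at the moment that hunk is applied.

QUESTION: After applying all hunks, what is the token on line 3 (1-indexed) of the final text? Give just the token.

Hunk 1: at line 3 remove [tjs] add [onl] -> 9 lines: mxns hwu ufh gtkd onl xvbw ddmc ecwy bpo
Hunk 2: at line 6 remove [ddmc] add [hzr] -> 9 lines: mxns hwu ufh gtkd onl xvbw hzr ecwy bpo
Hunk 3: at line 4 remove [xvbw] add [ifh] -> 9 lines: mxns hwu ufh gtkd onl ifh hzr ecwy bpo
Hunk 4: at line 2 remove [gtkd,onl,ifh] add [rre] -> 7 lines: mxns hwu ufh rre hzr ecwy bpo
Final line 3: ufh

Answer: ufh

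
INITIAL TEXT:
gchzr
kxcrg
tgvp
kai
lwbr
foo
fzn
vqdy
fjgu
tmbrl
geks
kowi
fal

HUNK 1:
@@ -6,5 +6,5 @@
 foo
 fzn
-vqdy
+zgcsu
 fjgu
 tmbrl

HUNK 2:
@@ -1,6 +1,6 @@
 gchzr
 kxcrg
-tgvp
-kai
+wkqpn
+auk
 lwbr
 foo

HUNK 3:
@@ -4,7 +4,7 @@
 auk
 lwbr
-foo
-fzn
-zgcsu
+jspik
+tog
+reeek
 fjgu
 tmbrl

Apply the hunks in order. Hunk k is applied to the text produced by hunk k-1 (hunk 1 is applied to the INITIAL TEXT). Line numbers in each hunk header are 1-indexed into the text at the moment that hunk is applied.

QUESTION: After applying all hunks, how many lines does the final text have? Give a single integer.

Hunk 1: at line 6 remove [vqdy] add [zgcsu] -> 13 lines: gchzr kxcrg tgvp kai lwbr foo fzn zgcsu fjgu tmbrl geks kowi fal
Hunk 2: at line 1 remove [tgvp,kai] add [wkqpn,auk] -> 13 lines: gchzr kxcrg wkqpn auk lwbr foo fzn zgcsu fjgu tmbrl geks kowi fal
Hunk 3: at line 4 remove [foo,fzn,zgcsu] add [jspik,tog,reeek] -> 13 lines: gchzr kxcrg wkqpn auk lwbr jspik tog reeek fjgu tmbrl geks kowi fal
Final line count: 13

Answer: 13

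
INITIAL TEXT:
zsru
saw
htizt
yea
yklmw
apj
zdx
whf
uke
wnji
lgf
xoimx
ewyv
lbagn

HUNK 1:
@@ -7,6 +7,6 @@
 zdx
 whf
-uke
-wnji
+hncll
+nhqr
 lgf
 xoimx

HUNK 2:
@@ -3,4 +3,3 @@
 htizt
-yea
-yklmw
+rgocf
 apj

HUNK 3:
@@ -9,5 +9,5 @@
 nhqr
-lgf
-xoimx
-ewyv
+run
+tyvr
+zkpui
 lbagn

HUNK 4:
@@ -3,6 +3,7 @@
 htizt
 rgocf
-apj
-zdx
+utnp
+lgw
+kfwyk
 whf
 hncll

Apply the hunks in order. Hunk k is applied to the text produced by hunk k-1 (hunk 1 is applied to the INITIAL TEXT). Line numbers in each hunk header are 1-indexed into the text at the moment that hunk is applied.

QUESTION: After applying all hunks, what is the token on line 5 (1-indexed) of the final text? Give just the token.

Hunk 1: at line 7 remove [uke,wnji] add [hncll,nhqr] -> 14 lines: zsru saw htizt yea yklmw apj zdx whf hncll nhqr lgf xoimx ewyv lbagn
Hunk 2: at line 3 remove [yea,yklmw] add [rgocf] -> 13 lines: zsru saw htizt rgocf apj zdx whf hncll nhqr lgf xoimx ewyv lbagn
Hunk 3: at line 9 remove [lgf,xoimx,ewyv] add [run,tyvr,zkpui] -> 13 lines: zsru saw htizt rgocf apj zdx whf hncll nhqr run tyvr zkpui lbagn
Hunk 4: at line 3 remove [apj,zdx] add [utnp,lgw,kfwyk] -> 14 lines: zsru saw htizt rgocf utnp lgw kfwyk whf hncll nhqr run tyvr zkpui lbagn
Final line 5: utnp

Answer: utnp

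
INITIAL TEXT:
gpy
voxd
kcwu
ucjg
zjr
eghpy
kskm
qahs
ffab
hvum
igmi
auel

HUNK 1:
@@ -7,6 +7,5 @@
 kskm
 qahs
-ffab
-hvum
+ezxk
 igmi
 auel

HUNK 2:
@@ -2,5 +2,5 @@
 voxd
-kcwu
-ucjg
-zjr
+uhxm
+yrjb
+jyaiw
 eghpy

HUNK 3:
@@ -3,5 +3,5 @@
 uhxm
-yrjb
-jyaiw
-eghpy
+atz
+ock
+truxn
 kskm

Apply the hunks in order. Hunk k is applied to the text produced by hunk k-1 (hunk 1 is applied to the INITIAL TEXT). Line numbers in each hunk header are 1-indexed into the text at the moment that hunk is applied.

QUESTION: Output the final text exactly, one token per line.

Hunk 1: at line 7 remove [ffab,hvum] add [ezxk] -> 11 lines: gpy voxd kcwu ucjg zjr eghpy kskm qahs ezxk igmi auel
Hunk 2: at line 2 remove [kcwu,ucjg,zjr] add [uhxm,yrjb,jyaiw] -> 11 lines: gpy voxd uhxm yrjb jyaiw eghpy kskm qahs ezxk igmi auel
Hunk 3: at line 3 remove [yrjb,jyaiw,eghpy] add [atz,ock,truxn] -> 11 lines: gpy voxd uhxm atz ock truxn kskm qahs ezxk igmi auel

Answer: gpy
voxd
uhxm
atz
ock
truxn
kskm
qahs
ezxk
igmi
auel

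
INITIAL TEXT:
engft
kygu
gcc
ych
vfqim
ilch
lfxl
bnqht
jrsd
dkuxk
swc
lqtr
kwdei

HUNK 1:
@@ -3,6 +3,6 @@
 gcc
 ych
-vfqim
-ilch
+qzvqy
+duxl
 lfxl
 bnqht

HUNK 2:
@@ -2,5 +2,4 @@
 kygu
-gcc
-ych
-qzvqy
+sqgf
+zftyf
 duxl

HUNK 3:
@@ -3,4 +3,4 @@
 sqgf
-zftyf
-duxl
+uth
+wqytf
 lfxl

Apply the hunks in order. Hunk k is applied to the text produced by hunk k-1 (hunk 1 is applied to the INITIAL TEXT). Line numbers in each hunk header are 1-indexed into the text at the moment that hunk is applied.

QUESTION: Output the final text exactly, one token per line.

Answer: engft
kygu
sqgf
uth
wqytf
lfxl
bnqht
jrsd
dkuxk
swc
lqtr
kwdei

Derivation:
Hunk 1: at line 3 remove [vfqim,ilch] add [qzvqy,duxl] -> 13 lines: engft kygu gcc ych qzvqy duxl lfxl bnqht jrsd dkuxk swc lqtr kwdei
Hunk 2: at line 2 remove [gcc,ych,qzvqy] add [sqgf,zftyf] -> 12 lines: engft kygu sqgf zftyf duxl lfxl bnqht jrsd dkuxk swc lqtr kwdei
Hunk 3: at line 3 remove [zftyf,duxl] add [uth,wqytf] -> 12 lines: engft kygu sqgf uth wqytf lfxl bnqht jrsd dkuxk swc lqtr kwdei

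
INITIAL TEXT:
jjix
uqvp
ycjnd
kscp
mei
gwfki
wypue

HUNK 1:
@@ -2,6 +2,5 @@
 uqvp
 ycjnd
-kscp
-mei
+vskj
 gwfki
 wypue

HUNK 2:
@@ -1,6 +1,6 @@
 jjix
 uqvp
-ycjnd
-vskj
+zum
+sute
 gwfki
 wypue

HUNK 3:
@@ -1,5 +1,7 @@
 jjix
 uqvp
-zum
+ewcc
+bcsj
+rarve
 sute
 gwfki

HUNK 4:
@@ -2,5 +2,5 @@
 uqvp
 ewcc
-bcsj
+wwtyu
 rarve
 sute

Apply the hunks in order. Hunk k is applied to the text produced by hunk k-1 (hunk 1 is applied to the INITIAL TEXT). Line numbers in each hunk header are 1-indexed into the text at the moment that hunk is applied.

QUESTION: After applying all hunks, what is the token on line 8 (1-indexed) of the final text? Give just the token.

Hunk 1: at line 2 remove [kscp,mei] add [vskj] -> 6 lines: jjix uqvp ycjnd vskj gwfki wypue
Hunk 2: at line 1 remove [ycjnd,vskj] add [zum,sute] -> 6 lines: jjix uqvp zum sute gwfki wypue
Hunk 3: at line 1 remove [zum] add [ewcc,bcsj,rarve] -> 8 lines: jjix uqvp ewcc bcsj rarve sute gwfki wypue
Hunk 4: at line 2 remove [bcsj] add [wwtyu] -> 8 lines: jjix uqvp ewcc wwtyu rarve sute gwfki wypue
Final line 8: wypue

Answer: wypue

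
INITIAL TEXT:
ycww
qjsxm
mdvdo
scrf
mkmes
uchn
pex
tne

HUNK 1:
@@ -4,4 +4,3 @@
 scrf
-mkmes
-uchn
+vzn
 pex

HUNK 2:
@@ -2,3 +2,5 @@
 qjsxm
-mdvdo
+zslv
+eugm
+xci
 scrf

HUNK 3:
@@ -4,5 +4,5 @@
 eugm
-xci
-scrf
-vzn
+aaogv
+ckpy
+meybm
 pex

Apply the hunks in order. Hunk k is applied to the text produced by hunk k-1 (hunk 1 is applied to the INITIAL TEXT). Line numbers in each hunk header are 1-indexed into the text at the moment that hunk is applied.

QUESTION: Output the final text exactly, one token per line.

Hunk 1: at line 4 remove [mkmes,uchn] add [vzn] -> 7 lines: ycww qjsxm mdvdo scrf vzn pex tne
Hunk 2: at line 2 remove [mdvdo] add [zslv,eugm,xci] -> 9 lines: ycww qjsxm zslv eugm xci scrf vzn pex tne
Hunk 3: at line 4 remove [xci,scrf,vzn] add [aaogv,ckpy,meybm] -> 9 lines: ycww qjsxm zslv eugm aaogv ckpy meybm pex tne

Answer: ycww
qjsxm
zslv
eugm
aaogv
ckpy
meybm
pex
tne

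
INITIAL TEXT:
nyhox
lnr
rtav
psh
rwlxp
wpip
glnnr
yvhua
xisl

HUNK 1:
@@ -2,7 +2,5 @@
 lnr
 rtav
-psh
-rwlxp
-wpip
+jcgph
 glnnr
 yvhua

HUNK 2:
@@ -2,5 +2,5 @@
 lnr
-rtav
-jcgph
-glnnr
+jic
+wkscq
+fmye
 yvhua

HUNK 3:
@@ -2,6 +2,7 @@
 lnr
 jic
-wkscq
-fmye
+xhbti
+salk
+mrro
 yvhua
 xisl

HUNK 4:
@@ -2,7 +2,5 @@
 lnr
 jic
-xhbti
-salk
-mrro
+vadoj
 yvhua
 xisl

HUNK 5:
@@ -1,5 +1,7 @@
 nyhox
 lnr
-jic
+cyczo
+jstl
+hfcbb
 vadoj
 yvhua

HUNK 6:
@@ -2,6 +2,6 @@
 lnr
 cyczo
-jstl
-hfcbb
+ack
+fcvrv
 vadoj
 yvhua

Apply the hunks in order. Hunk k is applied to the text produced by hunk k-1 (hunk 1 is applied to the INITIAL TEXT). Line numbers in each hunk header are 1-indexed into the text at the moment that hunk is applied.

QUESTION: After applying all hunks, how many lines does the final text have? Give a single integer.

Hunk 1: at line 2 remove [psh,rwlxp,wpip] add [jcgph] -> 7 lines: nyhox lnr rtav jcgph glnnr yvhua xisl
Hunk 2: at line 2 remove [rtav,jcgph,glnnr] add [jic,wkscq,fmye] -> 7 lines: nyhox lnr jic wkscq fmye yvhua xisl
Hunk 3: at line 2 remove [wkscq,fmye] add [xhbti,salk,mrro] -> 8 lines: nyhox lnr jic xhbti salk mrro yvhua xisl
Hunk 4: at line 2 remove [xhbti,salk,mrro] add [vadoj] -> 6 lines: nyhox lnr jic vadoj yvhua xisl
Hunk 5: at line 1 remove [jic] add [cyczo,jstl,hfcbb] -> 8 lines: nyhox lnr cyczo jstl hfcbb vadoj yvhua xisl
Hunk 6: at line 2 remove [jstl,hfcbb] add [ack,fcvrv] -> 8 lines: nyhox lnr cyczo ack fcvrv vadoj yvhua xisl
Final line count: 8

Answer: 8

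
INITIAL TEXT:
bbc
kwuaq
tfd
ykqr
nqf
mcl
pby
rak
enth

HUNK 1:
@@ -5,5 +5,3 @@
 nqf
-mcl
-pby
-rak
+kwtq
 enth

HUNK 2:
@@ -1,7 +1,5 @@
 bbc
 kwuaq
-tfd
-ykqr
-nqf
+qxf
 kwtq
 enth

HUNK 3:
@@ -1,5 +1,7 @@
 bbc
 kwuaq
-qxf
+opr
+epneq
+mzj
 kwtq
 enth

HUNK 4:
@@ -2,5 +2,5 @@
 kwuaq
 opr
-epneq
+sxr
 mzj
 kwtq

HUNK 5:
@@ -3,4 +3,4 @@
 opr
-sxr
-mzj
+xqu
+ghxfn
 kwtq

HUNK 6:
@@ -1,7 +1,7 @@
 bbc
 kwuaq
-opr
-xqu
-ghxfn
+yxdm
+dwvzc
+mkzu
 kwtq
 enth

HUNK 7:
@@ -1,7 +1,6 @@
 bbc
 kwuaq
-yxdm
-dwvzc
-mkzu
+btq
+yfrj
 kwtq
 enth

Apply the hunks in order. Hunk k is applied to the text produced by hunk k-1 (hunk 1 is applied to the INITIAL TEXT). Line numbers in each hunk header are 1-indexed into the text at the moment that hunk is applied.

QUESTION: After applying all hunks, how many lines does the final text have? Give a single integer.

Answer: 6

Derivation:
Hunk 1: at line 5 remove [mcl,pby,rak] add [kwtq] -> 7 lines: bbc kwuaq tfd ykqr nqf kwtq enth
Hunk 2: at line 1 remove [tfd,ykqr,nqf] add [qxf] -> 5 lines: bbc kwuaq qxf kwtq enth
Hunk 3: at line 1 remove [qxf] add [opr,epneq,mzj] -> 7 lines: bbc kwuaq opr epneq mzj kwtq enth
Hunk 4: at line 2 remove [epneq] add [sxr] -> 7 lines: bbc kwuaq opr sxr mzj kwtq enth
Hunk 5: at line 3 remove [sxr,mzj] add [xqu,ghxfn] -> 7 lines: bbc kwuaq opr xqu ghxfn kwtq enth
Hunk 6: at line 1 remove [opr,xqu,ghxfn] add [yxdm,dwvzc,mkzu] -> 7 lines: bbc kwuaq yxdm dwvzc mkzu kwtq enth
Hunk 7: at line 1 remove [yxdm,dwvzc,mkzu] add [btq,yfrj] -> 6 lines: bbc kwuaq btq yfrj kwtq enth
Final line count: 6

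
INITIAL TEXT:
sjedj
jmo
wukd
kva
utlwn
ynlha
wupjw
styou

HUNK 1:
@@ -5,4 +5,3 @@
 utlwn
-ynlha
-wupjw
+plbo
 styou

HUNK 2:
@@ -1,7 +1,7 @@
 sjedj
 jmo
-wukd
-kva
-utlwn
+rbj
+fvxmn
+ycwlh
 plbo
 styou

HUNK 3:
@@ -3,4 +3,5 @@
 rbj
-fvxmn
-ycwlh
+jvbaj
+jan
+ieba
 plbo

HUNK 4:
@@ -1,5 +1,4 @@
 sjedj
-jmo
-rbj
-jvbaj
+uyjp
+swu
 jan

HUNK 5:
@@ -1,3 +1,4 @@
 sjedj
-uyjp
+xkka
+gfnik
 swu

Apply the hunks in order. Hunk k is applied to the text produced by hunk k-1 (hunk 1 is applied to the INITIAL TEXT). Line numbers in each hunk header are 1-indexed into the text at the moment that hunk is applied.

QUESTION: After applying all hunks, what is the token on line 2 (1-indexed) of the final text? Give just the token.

Hunk 1: at line 5 remove [ynlha,wupjw] add [plbo] -> 7 lines: sjedj jmo wukd kva utlwn plbo styou
Hunk 2: at line 1 remove [wukd,kva,utlwn] add [rbj,fvxmn,ycwlh] -> 7 lines: sjedj jmo rbj fvxmn ycwlh plbo styou
Hunk 3: at line 3 remove [fvxmn,ycwlh] add [jvbaj,jan,ieba] -> 8 lines: sjedj jmo rbj jvbaj jan ieba plbo styou
Hunk 4: at line 1 remove [jmo,rbj,jvbaj] add [uyjp,swu] -> 7 lines: sjedj uyjp swu jan ieba plbo styou
Hunk 5: at line 1 remove [uyjp] add [xkka,gfnik] -> 8 lines: sjedj xkka gfnik swu jan ieba plbo styou
Final line 2: xkka

Answer: xkka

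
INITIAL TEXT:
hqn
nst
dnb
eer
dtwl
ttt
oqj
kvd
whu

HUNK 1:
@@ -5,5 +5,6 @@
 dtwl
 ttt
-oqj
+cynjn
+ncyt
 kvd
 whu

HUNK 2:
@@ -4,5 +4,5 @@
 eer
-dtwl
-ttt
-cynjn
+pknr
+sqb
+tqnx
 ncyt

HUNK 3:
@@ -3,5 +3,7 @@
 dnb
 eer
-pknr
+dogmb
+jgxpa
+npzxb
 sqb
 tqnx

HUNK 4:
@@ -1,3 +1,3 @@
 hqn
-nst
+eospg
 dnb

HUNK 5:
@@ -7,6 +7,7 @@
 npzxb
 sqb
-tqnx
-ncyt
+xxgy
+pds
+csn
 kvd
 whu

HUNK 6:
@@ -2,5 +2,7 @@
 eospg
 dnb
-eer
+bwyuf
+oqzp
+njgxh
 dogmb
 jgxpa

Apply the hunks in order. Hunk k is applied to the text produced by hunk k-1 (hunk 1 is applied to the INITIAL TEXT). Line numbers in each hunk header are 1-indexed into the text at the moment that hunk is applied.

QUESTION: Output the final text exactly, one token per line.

Answer: hqn
eospg
dnb
bwyuf
oqzp
njgxh
dogmb
jgxpa
npzxb
sqb
xxgy
pds
csn
kvd
whu

Derivation:
Hunk 1: at line 5 remove [oqj] add [cynjn,ncyt] -> 10 lines: hqn nst dnb eer dtwl ttt cynjn ncyt kvd whu
Hunk 2: at line 4 remove [dtwl,ttt,cynjn] add [pknr,sqb,tqnx] -> 10 lines: hqn nst dnb eer pknr sqb tqnx ncyt kvd whu
Hunk 3: at line 3 remove [pknr] add [dogmb,jgxpa,npzxb] -> 12 lines: hqn nst dnb eer dogmb jgxpa npzxb sqb tqnx ncyt kvd whu
Hunk 4: at line 1 remove [nst] add [eospg] -> 12 lines: hqn eospg dnb eer dogmb jgxpa npzxb sqb tqnx ncyt kvd whu
Hunk 5: at line 7 remove [tqnx,ncyt] add [xxgy,pds,csn] -> 13 lines: hqn eospg dnb eer dogmb jgxpa npzxb sqb xxgy pds csn kvd whu
Hunk 6: at line 2 remove [eer] add [bwyuf,oqzp,njgxh] -> 15 lines: hqn eospg dnb bwyuf oqzp njgxh dogmb jgxpa npzxb sqb xxgy pds csn kvd whu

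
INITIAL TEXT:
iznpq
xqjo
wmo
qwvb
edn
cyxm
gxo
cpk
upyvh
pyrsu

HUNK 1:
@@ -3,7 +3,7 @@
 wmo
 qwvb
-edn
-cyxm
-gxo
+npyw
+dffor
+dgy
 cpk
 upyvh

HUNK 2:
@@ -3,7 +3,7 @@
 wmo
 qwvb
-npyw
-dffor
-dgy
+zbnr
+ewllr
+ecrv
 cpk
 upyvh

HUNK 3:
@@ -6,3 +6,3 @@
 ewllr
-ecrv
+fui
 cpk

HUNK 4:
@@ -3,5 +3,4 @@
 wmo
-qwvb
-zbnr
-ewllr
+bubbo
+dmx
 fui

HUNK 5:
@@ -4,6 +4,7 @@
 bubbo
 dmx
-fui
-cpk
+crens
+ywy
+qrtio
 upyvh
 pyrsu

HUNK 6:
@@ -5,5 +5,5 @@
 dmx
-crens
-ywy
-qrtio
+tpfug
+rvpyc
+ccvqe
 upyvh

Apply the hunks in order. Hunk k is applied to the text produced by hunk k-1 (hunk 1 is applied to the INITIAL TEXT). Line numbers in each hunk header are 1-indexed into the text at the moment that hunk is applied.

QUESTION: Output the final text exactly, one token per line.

Answer: iznpq
xqjo
wmo
bubbo
dmx
tpfug
rvpyc
ccvqe
upyvh
pyrsu

Derivation:
Hunk 1: at line 3 remove [edn,cyxm,gxo] add [npyw,dffor,dgy] -> 10 lines: iznpq xqjo wmo qwvb npyw dffor dgy cpk upyvh pyrsu
Hunk 2: at line 3 remove [npyw,dffor,dgy] add [zbnr,ewllr,ecrv] -> 10 lines: iznpq xqjo wmo qwvb zbnr ewllr ecrv cpk upyvh pyrsu
Hunk 3: at line 6 remove [ecrv] add [fui] -> 10 lines: iznpq xqjo wmo qwvb zbnr ewllr fui cpk upyvh pyrsu
Hunk 4: at line 3 remove [qwvb,zbnr,ewllr] add [bubbo,dmx] -> 9 lines: iznpq xqjo wmo bubbo dmx fui cpk upyvh pyrsu
Hunk 5: at line 4 remove [fui,cpk] add [crens,ywy,qrtio] -> 10 lines: iznpq xqjo wmo bubbo dmx crens ywy qrtio upyvh pyrsu
Hunk 6: at line 5 remove [crens,ywy,qrtio] add [tpfug,rvpyc,ccvqe] -> 10 lines: iznpq xqjo wmo bubbo dmx tpfug rvpyc ccvqe upyvh pyrsu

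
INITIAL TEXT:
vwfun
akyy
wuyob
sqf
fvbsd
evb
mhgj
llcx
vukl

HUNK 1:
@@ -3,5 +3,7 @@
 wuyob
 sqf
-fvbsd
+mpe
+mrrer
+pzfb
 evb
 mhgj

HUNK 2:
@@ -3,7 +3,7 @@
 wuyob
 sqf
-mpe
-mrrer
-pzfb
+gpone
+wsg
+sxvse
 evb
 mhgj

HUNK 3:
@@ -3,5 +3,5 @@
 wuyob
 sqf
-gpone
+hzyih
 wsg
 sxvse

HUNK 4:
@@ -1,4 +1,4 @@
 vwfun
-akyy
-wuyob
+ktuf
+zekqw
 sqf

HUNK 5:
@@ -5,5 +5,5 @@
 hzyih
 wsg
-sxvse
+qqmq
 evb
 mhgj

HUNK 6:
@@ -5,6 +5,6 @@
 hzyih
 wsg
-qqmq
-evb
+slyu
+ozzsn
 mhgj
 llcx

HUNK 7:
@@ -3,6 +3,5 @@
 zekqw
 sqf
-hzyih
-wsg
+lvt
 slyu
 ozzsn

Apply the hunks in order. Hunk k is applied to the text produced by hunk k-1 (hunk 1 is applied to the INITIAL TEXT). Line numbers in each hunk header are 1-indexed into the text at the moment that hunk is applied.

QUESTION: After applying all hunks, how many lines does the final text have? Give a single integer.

Hunk 1: at line 3 remove [fvbsd] add [mpe,mrrer,pzfb] -> 11 lines: vwfun akyy wuyob sqf mpe mrrer pzfb evb mhgj llcx vukl
Hunk 2: at line 3 remove [mpe,mrrer,pzfb] add [gpone,wsg,sxvse] -> 11 lines: vwfun akyy wuyob sqf gpone wsg sxvse evb mhgj llcx vukl
Hunk 3: at line 3 remove [gpone] add [hzyih] -> 11 lines: vwfun akyy wuyob sqf hzyih wsg sxvse evb mhgj llcx vukl
Hunk 4: at line 1 remove [akyy,wuyob] add [ktuf,zekqw] -> 11 lines: vwfun ktuf zekqw sqf hzyih wsg sxvse evb mhgj llcx vukl
Hunk 5: at line 5 remove [sxvse] add [qqmq] -> 11 lines: vwfun ktuf zekqw sqf hzyih wsg qqmq evb mhgj llcx vukl
Hunk 6: at line 5 remove [qqmq,evb] add [slyu,ozzsn] -> 11 lines: vwfun ktuf zekqw sqf hzyih wsg slyu ozzsn mhgj llcx vukl
Hunk 7: at line 3 remove [hzyih,wsg] add [lvt] -> 10 lines: vwfun ktuf zekqw sqf lvt slyu ozzsn mhgj llcx vukl
Final line count: 10

Answer: 10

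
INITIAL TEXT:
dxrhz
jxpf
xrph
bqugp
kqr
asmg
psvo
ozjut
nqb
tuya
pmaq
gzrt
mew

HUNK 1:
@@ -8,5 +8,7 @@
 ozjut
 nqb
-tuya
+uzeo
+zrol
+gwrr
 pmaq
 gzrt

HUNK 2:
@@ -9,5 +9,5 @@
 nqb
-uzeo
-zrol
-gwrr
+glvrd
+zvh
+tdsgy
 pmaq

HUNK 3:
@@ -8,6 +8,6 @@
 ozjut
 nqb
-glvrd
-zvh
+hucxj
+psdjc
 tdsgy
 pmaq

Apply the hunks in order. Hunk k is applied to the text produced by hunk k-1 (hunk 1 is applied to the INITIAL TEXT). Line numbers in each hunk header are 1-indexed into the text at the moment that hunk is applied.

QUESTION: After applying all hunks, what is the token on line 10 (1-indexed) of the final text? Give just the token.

Hunk 1: at line 8 remove [tuya] add [uzeo,zrol,gwrr] -> 15 lines: dxrhz jxpf xrph bqugp kqr asmg psvo ozjut nqb uzeo zrol gwrr pmaq gzrt mew
Hunk 2: at line 9 remove [uzeo,zrol,gwrr] add [glvrd,zvh,tdsgy] -> 15 lines: dxrhz jxpf xrph bqugp kqr asmg psvo ozjut nqb glvrd zvh tdsgy pmaq gzrt mew
Hunk 3: at line 8 remove [glvrd,zvh] add [hucxj,psdjc] -> 15 lines: dxrhz jxpf xrph bqugp kqr asmg psvo ozjut nqb hucxj psdjc tdsgy pmaq gzrt mew
Final line 10: hucxj

Answer: hucxj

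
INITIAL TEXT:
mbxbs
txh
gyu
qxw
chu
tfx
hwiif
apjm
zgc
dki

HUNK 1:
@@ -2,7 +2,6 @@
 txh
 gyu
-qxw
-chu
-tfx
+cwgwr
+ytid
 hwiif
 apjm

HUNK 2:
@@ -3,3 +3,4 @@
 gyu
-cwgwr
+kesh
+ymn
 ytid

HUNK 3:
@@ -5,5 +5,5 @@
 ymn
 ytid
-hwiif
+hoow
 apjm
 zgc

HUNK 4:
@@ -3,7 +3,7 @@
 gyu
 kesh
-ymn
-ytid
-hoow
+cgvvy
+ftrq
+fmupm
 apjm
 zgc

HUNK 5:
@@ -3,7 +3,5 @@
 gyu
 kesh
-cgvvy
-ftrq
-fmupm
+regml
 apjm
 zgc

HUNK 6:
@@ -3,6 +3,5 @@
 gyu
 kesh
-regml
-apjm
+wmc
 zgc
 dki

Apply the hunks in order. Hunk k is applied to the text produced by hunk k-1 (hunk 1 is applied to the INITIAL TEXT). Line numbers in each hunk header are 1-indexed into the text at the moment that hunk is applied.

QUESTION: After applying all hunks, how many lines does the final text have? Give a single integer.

Answer: 7

Derivation:
Hunk 1: at line 2 remove [qxw,chu,tfx] add [cwgwr,ytid] -> 9 lines: mbxbs txh gyu cwgwr ytid hwiif apjm zgc dki
Hunk 2: at line 3 remove [cwgwr] add [kesh,ymn] -> 10 lines: mbxbs txh gyu kesh ymn ytid hwiif apjm zgc dki
Hunk 3: at line 5 remove [hwiif] add [hoow] -> 10 lines: mbxbs txh gyu kesh ymn ytid hoow apjm zgc dki
Hunk 4: at line 3 remove [ymn,ytid,hoow] add [cgvvy,ftrq,fmupm] -> 10 lines: mbxbs txh gyu kesh cgvvy ftrq fmupm apjm zgc dki
Hunk 5: at line 3 remove [cgvvy,ftrq,fmupm] add [regml] -> 8 lines: mbxbs txh gyu kesh regml apjm zgc dki
Hunk 6: at line 3 remove [regml,apjm] add [wmc] -> 7 lines: mbxbs txh gyu kesh wmc zgc dki
Final line count: 7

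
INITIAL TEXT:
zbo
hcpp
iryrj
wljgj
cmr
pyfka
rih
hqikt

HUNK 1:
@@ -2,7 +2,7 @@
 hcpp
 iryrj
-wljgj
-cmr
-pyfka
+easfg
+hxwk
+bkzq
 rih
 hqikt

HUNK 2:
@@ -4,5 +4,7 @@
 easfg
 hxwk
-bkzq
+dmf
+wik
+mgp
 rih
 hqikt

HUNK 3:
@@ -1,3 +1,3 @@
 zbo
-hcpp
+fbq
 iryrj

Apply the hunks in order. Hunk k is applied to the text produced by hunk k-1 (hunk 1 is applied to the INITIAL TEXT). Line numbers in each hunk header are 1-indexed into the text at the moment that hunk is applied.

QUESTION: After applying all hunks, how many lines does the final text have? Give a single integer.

Hunk 1: at line 2 remove [wljgj,cmr,pyfka] add [easfg,hxwk,bkzq] -> 8 lines: zbo hcpp iryrj easfg hxwk bkzq rih hqikt
Hunk 2: at line 4 remove [bkzq] add [dmf,wik,mgp] -> 10 lines: zbo hcpp iryrj easfg hxwk dmf wik mgp rih hqikt
Hunk 3: at line 1 remove [hcpp] add [fbq] -> 10 lines: zbo fbq iryrj easfg hxwk dmf wik mgp rih hqikt
Final line count: 10

Answer: 10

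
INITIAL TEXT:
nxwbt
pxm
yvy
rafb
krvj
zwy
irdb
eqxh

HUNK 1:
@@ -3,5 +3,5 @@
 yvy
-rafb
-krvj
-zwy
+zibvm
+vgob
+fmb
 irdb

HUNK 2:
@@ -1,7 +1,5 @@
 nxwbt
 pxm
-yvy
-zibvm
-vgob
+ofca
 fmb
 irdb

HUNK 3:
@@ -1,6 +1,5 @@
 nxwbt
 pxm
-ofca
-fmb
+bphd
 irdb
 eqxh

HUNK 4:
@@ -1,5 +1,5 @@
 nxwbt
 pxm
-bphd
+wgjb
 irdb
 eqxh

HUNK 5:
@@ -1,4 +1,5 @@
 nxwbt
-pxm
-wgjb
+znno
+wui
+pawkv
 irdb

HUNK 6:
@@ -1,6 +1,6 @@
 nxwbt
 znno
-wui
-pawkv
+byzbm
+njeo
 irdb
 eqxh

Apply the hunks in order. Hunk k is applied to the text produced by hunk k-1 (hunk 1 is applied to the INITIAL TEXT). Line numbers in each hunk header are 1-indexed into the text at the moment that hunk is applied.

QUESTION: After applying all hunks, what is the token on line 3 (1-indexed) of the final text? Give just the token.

Hunk 1: at line 3 remove [rafb,krvj,zwy] add [zibvm,vgob,fmb] -> 8 lines: nxwbt pxm yvy zibvm vgob fmb irdb eqxh
Hunk 2: at line 1 remove [yvy,zibvm,vgob] add [ofca] -> 6 lines: nxwbt pxm ofca fmb irdb eqxh
Hunk 3: at line 1 remove [ofca,fmb] add [bphd] -> 5 lines: nxwbt pxm bphd irdb eqxh
Hunk 4: at line 1 remove [bphd] add [wgjb] -> 5 lines: nxwbt pxm wgjb irdb eqxh
Hunk 5: at line 1 remove [pxm,wgjb] add [znno,wui,pawkv] -> 6 lines: nxwbt znno wui pawkv irdb eqxh
Hunk 6: at line 1 remove [wui,pawkv] add [byzbm,njeo] -> 6 lines: nxwbt znno byzbm njeo irdb eqxh
Final line 3: byzbm

Answer: byzbm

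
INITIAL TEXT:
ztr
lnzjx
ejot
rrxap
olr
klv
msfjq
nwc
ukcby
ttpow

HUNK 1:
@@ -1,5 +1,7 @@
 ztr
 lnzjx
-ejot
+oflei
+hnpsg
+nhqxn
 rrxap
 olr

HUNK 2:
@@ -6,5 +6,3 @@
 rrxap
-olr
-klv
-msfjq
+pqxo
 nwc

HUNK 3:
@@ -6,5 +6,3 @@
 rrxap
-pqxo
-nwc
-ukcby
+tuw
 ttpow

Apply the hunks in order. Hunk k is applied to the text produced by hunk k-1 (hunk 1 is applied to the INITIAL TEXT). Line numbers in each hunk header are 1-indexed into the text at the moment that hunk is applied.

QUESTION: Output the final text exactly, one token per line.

Hunk 1: at line 1 remove [ejot] add [oflei,hnpsg,nhqxn] -> 12 lines: ztr lnzjx oflei hnpsg nhqxn rrxap olr klv msfjq nwc ukcby ttpow
Hunk 2: at line 6 remove [olr,klv,msfjq] add [pqxo] -> 10 lines: ztr lnzjx oflei hnpsg nhqxn rrxap pqxo nwc ukcby ttpow
Hunk 3: at line 6 remove [pqxo,nwc,ukcby] add [tuw] -> 8 lines: ztr lnzjx oflei hnpsg nhqxn rrxap tuw ttpow

Answer: ztr
lnzjx
oflei
hnpsg
nhqxn
rrxap
tuw
ttpow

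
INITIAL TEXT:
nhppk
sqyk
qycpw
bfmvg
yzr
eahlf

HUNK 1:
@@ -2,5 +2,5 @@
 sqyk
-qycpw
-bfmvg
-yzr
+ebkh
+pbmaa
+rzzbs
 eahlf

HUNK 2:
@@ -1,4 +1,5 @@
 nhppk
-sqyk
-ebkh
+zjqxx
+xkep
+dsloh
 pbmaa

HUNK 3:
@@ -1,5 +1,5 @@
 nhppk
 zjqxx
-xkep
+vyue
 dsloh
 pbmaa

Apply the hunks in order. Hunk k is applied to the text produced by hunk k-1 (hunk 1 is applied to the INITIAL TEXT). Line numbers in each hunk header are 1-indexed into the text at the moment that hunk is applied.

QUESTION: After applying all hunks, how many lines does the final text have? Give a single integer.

Answer: 7

Derivation:
Hunk 1: at line 2 remove [qycpw,bfmvg,yzr] add [ebkh,pbmaa,rzzbs] -> 6 lines: nhppk sqyk ebkh pbmaa rzzbs eahlf
Hunk 2: at line 1 remove [sqyk,ebkh] add [zjqxx,xkep,dsloh] -> 7 lines: nhppk zjqxx xkep dsloh pbmaa rzzbs eahlf
Hunk 3: at line 1 remove [xkep] add [vyue] -> 7 lines: nhppk zjqxx vyue dsloh pbmaa rzzbs eahlf
Final line count: 7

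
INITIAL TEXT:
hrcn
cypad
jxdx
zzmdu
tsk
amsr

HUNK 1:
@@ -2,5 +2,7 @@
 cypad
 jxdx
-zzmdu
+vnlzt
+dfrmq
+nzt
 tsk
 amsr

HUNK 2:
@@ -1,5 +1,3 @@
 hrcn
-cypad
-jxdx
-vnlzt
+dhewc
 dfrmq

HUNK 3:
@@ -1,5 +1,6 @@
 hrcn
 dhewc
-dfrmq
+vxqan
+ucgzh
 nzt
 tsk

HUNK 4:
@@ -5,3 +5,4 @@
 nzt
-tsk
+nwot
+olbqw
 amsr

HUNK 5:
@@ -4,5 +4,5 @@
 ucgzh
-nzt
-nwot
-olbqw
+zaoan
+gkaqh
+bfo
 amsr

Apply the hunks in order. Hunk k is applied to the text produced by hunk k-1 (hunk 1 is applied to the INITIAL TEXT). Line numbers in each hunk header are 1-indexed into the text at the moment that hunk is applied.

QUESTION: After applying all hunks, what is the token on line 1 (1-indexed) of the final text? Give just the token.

Answer: hrcn

Derivation:
Hunk 1: at line 2 remove [zzmdu] add [vnlzt,dfrmq,nzt] -> 8 lines: hrcn cypad jxdx vnlzt dfrmq nzt tsk amsr
Hunk 2: at line 1 remove [cypad,jxdx,vnlzt] add [dhewc] -> 6 lines: hrcn dhewc dfrmq nzt tsk amsr
Hunk 3: at line 1 remove [dfrmq] add [vxqan,ucgzh] -> 7 lines: hrcn dhewc vxqan ucgzh nzt tsk amsr
Hunk 4: at line 5 remove [tsk] add [nwot,olbqw] -> 8 lines: hrcn dhewc vxqan ucgzh nzt nwot olbqw amsr
Hunk 5: at line 4 remove [nzt,nwot,olbqw] add [zaoan,gkaqh,bfo] -> 8 lines: hrcn dhewc vxqan ucgzh zaoan gkaqh bfo amsr
Final line 1: hrcn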